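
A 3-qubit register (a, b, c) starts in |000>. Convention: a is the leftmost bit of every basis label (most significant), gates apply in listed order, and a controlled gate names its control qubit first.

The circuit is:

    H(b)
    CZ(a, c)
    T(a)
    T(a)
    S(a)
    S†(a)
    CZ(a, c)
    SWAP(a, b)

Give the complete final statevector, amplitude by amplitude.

After the circuit, the state carries amplitude sqrt(2)/2 on |000>, sqrt(2)/2 on |100>, and 0 on every other basis state.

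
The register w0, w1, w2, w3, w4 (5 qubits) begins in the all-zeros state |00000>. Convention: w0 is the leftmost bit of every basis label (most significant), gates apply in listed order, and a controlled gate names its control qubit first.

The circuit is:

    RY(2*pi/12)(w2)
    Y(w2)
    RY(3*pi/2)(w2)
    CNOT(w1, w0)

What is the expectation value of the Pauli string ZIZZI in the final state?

The expectation value of ZIZZI is -1/2.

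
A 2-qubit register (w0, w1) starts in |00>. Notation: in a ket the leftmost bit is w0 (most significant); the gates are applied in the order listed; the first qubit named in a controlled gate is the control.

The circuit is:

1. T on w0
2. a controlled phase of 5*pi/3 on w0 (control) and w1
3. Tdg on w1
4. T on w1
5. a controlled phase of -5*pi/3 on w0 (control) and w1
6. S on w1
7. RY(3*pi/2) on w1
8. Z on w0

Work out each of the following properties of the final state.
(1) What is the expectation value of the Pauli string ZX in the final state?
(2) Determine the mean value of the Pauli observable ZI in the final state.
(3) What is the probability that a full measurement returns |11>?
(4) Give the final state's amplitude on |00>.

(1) In the final state, ZX has expectation -1.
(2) The expectation value of ZI is 1.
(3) A full measurement returns |11> with probability 0.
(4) The amplitude on |00> is -sqrt(2)/2.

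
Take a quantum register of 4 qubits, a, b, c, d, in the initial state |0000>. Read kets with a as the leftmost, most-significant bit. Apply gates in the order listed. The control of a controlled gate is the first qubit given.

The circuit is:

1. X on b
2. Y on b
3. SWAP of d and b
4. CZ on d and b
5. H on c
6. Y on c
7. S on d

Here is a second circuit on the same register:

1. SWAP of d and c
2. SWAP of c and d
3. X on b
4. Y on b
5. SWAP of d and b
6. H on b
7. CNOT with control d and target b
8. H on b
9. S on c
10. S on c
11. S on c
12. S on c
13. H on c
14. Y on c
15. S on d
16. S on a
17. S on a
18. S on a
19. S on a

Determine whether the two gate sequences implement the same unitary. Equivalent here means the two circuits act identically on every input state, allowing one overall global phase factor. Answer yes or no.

Yes — the two circuits implement the same unitary up to a global phase.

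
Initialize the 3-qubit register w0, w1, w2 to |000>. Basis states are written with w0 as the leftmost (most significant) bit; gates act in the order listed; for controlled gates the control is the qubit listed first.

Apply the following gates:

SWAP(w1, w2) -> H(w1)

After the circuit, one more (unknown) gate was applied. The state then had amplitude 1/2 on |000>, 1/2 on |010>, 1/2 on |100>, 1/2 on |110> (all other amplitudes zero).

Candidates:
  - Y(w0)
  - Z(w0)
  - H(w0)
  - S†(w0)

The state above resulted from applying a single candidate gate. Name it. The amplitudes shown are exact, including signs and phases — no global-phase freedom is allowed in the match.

The applied gate was H(w0).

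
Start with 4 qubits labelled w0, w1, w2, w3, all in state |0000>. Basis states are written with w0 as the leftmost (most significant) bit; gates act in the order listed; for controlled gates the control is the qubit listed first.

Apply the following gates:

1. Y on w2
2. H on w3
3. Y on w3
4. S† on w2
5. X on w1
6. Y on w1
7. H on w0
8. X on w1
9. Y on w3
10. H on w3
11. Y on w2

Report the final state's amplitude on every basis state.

The final amplitudes are -sqrt(2)/2 on |0100>, -sqrt(2)/2 on |1100>, and 0 on every other basis state.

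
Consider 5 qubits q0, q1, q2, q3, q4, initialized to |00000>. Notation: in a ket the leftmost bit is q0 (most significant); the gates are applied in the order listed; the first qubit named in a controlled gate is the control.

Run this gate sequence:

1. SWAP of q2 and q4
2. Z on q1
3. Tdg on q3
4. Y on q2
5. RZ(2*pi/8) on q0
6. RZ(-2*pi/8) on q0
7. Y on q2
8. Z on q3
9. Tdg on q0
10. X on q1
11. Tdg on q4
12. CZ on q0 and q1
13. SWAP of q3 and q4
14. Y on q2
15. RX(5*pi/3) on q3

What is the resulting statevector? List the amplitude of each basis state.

The final amplitudes are -sqrt(3)*I/2 on |01100>, 1/2 on |01110>, and 0 on every other basis state.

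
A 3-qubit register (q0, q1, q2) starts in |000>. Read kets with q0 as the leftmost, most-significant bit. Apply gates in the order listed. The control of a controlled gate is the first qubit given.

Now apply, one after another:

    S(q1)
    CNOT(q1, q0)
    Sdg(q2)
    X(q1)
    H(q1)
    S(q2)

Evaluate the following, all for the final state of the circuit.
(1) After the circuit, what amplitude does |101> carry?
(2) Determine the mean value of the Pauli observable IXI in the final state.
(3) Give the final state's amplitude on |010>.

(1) |101> carries amplitude 0 in the final state.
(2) In the final state, IXI has expectation -1.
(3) The amplitude on |010> is -sqrt(2)/2.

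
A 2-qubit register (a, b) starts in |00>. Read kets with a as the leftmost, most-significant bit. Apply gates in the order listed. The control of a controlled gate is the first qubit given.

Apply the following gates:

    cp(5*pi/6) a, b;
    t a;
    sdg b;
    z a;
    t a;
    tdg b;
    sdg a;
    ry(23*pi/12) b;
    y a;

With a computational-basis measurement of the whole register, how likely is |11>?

The probability of measuring |11> is -sqrt(6)/8 - sqrt(2)/8 + 1/2.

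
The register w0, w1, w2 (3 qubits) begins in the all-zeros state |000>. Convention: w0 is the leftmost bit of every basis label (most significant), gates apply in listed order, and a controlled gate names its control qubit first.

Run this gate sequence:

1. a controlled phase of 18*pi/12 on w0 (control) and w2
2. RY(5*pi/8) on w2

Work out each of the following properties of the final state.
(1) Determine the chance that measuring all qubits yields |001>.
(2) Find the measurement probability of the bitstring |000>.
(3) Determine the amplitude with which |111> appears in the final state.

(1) Outcome |001> occurs with probability sin(5*pi/16)**2.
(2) A full measurement returns |000> with probability cos(5*pi/16)**2.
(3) The final state's coefficient on |111> equals 0.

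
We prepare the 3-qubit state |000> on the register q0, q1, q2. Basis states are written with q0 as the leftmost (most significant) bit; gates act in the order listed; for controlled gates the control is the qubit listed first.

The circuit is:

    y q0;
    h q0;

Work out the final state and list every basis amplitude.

The final amplitudes are sqrt(2)*I/2 on |000>, -sqrt(2)*I/2 on |100>, and 0 on every other basis state.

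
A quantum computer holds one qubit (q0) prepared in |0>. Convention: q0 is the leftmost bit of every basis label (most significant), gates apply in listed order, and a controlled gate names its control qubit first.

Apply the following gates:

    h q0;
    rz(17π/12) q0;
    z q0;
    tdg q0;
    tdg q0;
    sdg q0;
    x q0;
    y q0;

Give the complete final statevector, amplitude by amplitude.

The final amplitudes are sqrt(2)*exp(19*I*pi/24)/2 on |0>, -sqrt(2)*exp(5*I*pi/24)/2 on |1>.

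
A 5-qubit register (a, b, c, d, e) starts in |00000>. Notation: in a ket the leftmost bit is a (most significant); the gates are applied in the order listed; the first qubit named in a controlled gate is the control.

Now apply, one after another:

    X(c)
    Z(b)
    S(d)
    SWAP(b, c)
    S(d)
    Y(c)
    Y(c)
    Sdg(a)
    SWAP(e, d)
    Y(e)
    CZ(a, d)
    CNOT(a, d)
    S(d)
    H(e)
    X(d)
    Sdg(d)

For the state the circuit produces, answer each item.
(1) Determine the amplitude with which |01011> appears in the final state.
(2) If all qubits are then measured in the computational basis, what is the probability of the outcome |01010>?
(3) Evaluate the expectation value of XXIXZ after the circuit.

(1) The final state's coefficient on |01011> equals -sqrt(2)/2.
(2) The probability of measuring |01010> is 1/2.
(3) The observable XXIXZ averages to 0.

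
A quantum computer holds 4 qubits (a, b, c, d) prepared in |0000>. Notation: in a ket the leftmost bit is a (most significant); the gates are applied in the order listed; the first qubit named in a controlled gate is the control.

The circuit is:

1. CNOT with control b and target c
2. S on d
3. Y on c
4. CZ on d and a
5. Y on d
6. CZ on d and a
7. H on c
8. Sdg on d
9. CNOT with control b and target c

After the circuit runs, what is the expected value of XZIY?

The observable XZIY averages to 0.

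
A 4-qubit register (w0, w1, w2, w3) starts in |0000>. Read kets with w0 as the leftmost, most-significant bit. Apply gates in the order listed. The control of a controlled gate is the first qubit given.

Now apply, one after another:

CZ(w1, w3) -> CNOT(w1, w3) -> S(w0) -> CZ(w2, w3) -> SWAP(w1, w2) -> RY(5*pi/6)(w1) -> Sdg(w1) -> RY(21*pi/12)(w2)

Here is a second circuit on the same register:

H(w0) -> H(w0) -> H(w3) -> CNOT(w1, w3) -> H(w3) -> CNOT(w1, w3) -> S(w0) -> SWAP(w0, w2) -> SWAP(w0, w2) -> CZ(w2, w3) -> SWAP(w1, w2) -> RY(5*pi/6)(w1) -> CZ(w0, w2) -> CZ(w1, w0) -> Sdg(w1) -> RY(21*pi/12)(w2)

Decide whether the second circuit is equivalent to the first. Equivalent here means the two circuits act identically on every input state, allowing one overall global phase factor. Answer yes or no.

No, they are not equivalent — no single phase factor reconciles the two unitaries.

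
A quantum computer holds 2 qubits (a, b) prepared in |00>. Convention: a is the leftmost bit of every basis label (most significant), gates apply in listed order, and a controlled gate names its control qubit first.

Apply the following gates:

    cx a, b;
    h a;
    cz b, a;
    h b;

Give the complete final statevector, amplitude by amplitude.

After the circuit, the state carries amplitude 1/2 on |00>, 1/2 on |01>, 1/2 on |10>, 1/2 on |11>.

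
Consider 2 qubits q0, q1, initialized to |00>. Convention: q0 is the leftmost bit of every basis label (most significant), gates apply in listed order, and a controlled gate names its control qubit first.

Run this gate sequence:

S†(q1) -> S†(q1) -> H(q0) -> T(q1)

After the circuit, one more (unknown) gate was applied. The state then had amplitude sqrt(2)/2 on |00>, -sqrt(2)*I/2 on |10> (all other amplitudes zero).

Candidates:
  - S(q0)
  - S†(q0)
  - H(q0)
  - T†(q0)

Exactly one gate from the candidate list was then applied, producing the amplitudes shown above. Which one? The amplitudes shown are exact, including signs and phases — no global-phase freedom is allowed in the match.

It was S†(q0) that produced the state shown.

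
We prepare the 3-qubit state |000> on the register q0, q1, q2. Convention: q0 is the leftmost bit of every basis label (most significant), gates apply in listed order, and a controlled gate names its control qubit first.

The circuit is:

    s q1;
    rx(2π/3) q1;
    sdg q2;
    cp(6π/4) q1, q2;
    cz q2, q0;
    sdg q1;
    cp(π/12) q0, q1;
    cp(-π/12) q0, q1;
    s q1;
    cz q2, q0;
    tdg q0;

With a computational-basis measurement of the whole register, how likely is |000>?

Outcome |000> occurs with probability 1/4.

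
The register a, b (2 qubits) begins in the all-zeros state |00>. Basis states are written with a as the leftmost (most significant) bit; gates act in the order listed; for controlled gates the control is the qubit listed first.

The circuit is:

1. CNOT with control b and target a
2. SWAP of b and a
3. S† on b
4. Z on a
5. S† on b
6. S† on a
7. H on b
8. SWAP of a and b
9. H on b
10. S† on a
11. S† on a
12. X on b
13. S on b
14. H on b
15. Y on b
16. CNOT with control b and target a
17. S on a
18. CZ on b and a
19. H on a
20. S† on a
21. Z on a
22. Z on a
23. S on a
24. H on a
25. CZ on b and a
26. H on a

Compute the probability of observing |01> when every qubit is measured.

Outcome |01> occurs with probability 1/4. Key observation: the block from step 18 through step 25 cancels to the identity and can be dropped.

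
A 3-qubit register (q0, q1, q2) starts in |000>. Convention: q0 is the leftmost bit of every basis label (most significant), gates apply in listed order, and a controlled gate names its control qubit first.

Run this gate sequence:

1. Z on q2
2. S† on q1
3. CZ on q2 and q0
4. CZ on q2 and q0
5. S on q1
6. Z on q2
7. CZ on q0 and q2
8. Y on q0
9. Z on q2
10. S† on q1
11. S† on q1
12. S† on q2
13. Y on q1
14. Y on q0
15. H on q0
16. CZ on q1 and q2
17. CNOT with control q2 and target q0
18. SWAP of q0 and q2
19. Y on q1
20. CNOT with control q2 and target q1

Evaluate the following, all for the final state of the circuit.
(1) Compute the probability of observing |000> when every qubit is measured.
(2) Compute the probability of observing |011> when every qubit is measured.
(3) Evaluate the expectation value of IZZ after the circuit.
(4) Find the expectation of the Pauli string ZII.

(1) The probability of measuring |000> is 1/2. Key observation: gates 1-6 undo each other exactly, leaving only the rest of the circuit to track.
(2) Outcome |011> occurs with probability 1/2.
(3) The expectation value of IZZ is 1.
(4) In the final state, ZII has expectation 1.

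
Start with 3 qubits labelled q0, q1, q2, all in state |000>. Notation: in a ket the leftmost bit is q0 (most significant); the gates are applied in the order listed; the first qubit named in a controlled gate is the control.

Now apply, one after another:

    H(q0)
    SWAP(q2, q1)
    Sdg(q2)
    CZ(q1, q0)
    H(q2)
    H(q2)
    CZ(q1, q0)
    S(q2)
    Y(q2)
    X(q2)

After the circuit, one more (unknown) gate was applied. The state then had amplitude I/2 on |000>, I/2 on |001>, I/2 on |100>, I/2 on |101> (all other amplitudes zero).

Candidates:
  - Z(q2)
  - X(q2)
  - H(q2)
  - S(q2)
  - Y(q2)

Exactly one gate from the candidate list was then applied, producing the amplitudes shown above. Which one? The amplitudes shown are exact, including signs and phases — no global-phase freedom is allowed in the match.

The applied gate was H(q2). Key observation: the block from step 3 through step 8 cancels to the identity and can be dropped.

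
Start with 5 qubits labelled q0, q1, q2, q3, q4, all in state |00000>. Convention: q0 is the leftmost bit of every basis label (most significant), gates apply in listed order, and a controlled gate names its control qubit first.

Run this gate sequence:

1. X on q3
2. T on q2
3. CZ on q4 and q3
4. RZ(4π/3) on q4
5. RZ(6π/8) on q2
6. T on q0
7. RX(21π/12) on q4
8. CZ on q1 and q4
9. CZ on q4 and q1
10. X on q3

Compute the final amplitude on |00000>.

The amplitude on |00000> is -sqrt(sqrt(2) + 2)*exp(23*I*pi/24)/2.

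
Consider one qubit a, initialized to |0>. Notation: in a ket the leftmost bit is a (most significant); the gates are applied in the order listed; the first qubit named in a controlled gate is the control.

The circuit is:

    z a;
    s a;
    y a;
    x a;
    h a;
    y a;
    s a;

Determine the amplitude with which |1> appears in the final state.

|1> carries amplitude -sqrt(2)*I/2 in the final state.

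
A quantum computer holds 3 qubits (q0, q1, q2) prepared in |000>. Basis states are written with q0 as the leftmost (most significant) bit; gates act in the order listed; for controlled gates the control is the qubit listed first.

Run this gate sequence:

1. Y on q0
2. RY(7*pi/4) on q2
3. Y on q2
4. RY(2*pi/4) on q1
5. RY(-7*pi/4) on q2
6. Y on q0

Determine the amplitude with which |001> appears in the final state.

The amplitude on |001> is sqrt(2)*I/2.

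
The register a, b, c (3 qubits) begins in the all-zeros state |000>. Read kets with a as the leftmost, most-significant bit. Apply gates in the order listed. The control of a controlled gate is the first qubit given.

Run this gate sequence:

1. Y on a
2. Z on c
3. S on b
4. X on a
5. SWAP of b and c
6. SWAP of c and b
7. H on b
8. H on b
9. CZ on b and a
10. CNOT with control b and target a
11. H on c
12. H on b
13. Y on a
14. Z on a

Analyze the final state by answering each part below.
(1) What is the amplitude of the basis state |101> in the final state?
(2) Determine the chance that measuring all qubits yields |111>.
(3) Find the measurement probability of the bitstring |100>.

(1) |101> carries amplitude 1/2 in the final state.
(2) Outcome |111> occurs with probability 1/4.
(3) Outcome |100> occurs with probability 1/4.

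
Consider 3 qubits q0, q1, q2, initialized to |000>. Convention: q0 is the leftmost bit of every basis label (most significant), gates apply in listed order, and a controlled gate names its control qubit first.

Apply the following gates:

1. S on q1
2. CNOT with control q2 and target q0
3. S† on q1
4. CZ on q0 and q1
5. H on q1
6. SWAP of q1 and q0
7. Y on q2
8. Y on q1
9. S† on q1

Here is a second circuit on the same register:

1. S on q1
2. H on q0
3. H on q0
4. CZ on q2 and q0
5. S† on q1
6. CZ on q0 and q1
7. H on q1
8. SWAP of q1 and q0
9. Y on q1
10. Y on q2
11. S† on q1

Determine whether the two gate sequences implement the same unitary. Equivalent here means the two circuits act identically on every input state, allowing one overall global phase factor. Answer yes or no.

No — the two circuits implement different unitaries, even allowing a global phase.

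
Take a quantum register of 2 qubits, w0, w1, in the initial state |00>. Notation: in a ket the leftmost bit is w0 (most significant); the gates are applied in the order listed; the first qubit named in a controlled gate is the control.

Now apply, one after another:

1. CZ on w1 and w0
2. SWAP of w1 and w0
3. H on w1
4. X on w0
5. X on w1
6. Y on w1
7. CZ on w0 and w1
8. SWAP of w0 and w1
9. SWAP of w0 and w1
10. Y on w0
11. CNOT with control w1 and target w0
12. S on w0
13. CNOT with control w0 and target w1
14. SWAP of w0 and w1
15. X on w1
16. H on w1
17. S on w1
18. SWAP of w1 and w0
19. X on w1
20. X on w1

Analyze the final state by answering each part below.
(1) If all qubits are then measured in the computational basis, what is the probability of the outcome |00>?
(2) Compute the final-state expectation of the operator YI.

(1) The probability of measuring |00> is 1/2. Key observation: steps 8-9 multiply out to the identity, so the circuit reduces to the remaining gates.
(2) The expectation value of YI is 0.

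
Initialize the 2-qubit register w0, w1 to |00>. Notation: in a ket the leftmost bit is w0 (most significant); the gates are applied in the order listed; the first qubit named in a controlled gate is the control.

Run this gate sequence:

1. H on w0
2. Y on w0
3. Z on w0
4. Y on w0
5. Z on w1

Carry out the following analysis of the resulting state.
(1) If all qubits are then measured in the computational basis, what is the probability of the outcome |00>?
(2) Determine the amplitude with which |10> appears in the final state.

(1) A full measurement returns |00> with probability 1/2.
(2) |10> carries amplitude sqrt(2)/2 in the final state.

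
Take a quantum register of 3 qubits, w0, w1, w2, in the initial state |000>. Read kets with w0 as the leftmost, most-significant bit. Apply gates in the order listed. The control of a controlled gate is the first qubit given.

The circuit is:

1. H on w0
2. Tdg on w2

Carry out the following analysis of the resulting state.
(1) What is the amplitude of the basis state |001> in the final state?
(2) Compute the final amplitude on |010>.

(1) |001> carries amplitude 0 in the final state.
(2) |010> carries amplitude 0 in the final state.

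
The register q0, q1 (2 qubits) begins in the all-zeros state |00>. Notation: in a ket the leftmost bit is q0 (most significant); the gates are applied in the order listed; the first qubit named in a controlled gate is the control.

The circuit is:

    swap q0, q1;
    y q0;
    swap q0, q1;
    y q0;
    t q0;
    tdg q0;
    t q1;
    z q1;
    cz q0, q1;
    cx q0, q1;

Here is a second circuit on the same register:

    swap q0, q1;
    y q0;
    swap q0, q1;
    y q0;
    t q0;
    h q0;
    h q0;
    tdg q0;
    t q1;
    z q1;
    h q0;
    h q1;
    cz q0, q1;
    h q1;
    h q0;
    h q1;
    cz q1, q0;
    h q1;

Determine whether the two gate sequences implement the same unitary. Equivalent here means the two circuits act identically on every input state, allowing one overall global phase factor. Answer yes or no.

No — the two circuits implement different unitaries, even allowing a global phase.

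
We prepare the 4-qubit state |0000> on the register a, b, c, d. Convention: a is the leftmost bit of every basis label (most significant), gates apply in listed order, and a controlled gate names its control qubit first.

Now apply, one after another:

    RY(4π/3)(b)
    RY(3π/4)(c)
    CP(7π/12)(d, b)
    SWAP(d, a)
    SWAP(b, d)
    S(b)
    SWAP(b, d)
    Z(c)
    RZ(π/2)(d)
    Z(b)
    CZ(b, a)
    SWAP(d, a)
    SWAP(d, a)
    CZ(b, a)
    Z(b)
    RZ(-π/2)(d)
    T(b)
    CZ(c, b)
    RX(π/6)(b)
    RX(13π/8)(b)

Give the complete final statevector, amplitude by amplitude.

The resulting statevector has amplitude -sqrt(2)*sqrt(1/2 - sqrt(2)/4)*sin(3*pi/16)/8 + sqrt(2)*sqrt(1/2 - sqrt(2)/4)*cos(3*pi/16)/8 + sqrt(6)*sqrt(1/2 - sqrt(2)/4)*sin(3*pi/16)/8 + sqrt(6)*sqrt(1/2 - sqrt(2)/4)*cos(3*pi/16)/8 - 3*sqrt(2)*I*sqrt(1/2 - sqrt(2)/4)*exp(I*pi/4)*sin(3*pi/16)/8 - sqrt(6)*I*sqrt(1/2 - sqrt(2)/4)*exp(I*pi/4)*cos(3*pi/16)/8 - sqrt(6)*I*sqrt(1/2 - sqrt(2)/4)*exp(I*pi/4)*sin(3*pi/16)/8 + 3*sqrt(2)*I*sqrt(1/2 - sqrt(2)/4)*exp(I*pi/4)*cos(3*pi/16)/8 on |0000>, -sqrt(6)*sqrt(sqrt(2)/4 + 1/2)*cos(3*pi/16)/8 - sqrt(6)*sqrt(sqrt(2)/4 + 1/2)*sin(3*pi/16)/8 - sqrt(2)*sqrt(sqrt(2)/4 + 1/2)*cos(3*pi/16)/8 + sqrt(2)*sqrt(sqrt(2)/4 + 1/2)*sin(3*pi/16)/8 - 3*sqrt(2)*I*sqrt(sqrt(2)/4 + 1/2)*exp(I*pi/4)*sin(3*pi/16)/8 - sqrt(6)*I*sqrt(sqrt(2)/4 + 1/2)*exp(I*pi/4)*cos(3*pi/16)/8 - sqrt(6)*I*sqrt(sqrt(2)/4 + 1/2)*exp(I*pi/4)*sin(3*pi/16)/8 + 3*sqrt(2)*I*sqrt(sqrt(2)/4 + 1/2)*exp(I*pi/4)*cos(3*pi/16)/8 on |0010>, -3*sqrt(2)*sqrt(1/2 - sqrt(2)/4)*exp(I*pi/4)*cos(3*pi/16)/8 - sqrt(6)*I*sqrt(1/2 - sqrt(2)/4)*cos(3*pi/16)/8 - 3*sqrt(2)*sqrt(1/2 - sqrt(2)/4)*exp(I*pi/4)*sin(3*pi/16)/8 - sqrt(6)*sqrt(1/2 - sqrt(2)/4)*exp(I*pi/4)*cos(3*pi/16)/8 + sqrt(2)*I*sqrt(1/2 - sqrt(2)/4)*sin(3*pi/16)/8 + sqrt(6)*sqrt(1/2 - sqrt(2)/4)*exp(I*pi/4)*sin(3*pi/16)/8 + sqrt(2)*I*sqrt(1/2 - sqrt(2)/4)*cos(3*pi/16)/8 + sqrt(6)*I*sqrt(1/2 - sqrt(2)/4)*sin(3*pi/16)/8 on |0100>, -3*sqrt(2)*sqrt(sqrt(2)/4 + 1/2)*exp(I*pi/4)*cos(3*pi/16)/8 - 3*sqrt(2)*sqrt(sqrt(2)/4 + 1/2)*exp(I*pi/4)*sin(3*pi/16)/8 - sqrt(6)*sqrt(sqrt(2)/4 + 1/2)*exp(I*pi/4)*cos(3*pi/16)/8 - sqrt(6)*I*sqrt(sqrt(2)/4 + 1/2)*sin(3*pi/16)/8 - sqrt(2)*I*sqrt(sqrt(2)/4 + 1/2)*cos(3*pi/16)/8 - sqrt(2)*I*sqrt(sqrt(2)/4 + 1/2)*sin(3*pi/16)/8 + sqrt(6)*sqrt(sqrt(2)/4 + 1/2)*exp(I*pi/4)*sin(3*pi/16)/8 + sqrt(6)*I*sqrt(sqrt(2)/4 + 1/2)*cos(3*pi/16)/8 on |0110>, and 0 on every other basis state. Key observation: steps 9-16 multiply out to the identity, so the circuit reduces to the remaining gates.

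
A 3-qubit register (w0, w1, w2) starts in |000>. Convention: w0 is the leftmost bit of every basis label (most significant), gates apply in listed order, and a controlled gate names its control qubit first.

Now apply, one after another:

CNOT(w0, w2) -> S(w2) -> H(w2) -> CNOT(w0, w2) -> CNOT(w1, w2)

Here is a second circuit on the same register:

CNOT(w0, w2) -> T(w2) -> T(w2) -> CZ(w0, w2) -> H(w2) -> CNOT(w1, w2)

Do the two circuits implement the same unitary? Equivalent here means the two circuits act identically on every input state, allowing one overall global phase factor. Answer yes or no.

Yes, they are equivalent — the unitaries differ by at most a global phase.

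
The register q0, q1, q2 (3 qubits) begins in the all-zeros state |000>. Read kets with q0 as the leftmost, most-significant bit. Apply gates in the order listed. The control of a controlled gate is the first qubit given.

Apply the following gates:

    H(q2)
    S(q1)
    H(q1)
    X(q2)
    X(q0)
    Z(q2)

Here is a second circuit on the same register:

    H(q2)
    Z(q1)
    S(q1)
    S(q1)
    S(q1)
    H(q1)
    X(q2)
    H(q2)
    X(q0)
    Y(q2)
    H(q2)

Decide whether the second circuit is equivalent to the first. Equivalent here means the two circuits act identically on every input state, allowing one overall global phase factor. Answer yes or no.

No, they are not equivalent — no single phase factor reconciles the two unitaries.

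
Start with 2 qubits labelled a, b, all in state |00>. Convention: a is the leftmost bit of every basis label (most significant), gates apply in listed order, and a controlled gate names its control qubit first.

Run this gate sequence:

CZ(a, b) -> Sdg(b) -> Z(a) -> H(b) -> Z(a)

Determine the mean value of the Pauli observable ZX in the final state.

In the final state, ZX has expectation 1.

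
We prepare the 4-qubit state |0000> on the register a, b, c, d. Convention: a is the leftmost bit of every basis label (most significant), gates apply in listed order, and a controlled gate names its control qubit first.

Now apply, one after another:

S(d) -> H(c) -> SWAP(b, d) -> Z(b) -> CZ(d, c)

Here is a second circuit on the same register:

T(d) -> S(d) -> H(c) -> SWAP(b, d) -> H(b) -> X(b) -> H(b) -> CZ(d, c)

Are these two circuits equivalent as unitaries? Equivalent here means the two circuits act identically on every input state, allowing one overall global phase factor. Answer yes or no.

No — the two circuits implement different unitaries, even allowing a global phase.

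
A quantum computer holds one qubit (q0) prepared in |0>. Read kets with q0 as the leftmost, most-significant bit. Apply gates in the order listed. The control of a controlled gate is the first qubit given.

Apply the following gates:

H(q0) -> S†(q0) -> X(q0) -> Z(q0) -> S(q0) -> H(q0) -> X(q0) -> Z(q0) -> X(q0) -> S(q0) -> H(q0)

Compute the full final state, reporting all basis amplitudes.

The final amplitudes are sqrt(2)*I/2 on |0>, sqrt(2)*I/2 on |1>.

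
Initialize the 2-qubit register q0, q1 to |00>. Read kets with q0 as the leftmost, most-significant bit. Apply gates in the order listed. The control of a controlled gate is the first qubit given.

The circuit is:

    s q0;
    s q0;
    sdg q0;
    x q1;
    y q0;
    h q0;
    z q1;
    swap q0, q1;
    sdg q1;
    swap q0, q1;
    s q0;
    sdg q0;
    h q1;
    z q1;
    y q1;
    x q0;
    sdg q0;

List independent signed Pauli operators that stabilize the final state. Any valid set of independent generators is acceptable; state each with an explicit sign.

The stabilizer group can be generated by -XI, -IX, among other valid generating sets.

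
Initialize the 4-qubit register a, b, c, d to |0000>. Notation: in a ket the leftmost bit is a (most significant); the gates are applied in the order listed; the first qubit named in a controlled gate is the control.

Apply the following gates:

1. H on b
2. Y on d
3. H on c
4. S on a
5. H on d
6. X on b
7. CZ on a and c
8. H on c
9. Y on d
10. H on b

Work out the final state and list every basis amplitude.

The final amplitudes are -sqrt(2)/2 on |0000>, -sqrt(2)/2 on |0001>, and 0 on every other basis state.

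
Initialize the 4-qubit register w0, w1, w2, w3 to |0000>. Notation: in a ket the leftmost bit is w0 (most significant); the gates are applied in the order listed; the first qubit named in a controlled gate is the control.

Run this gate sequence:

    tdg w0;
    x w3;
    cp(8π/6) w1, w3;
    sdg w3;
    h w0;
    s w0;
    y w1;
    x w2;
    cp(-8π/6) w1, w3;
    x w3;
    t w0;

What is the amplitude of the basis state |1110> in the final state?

The amplitude on |1110> is -sqrt(2)*exp(5*I*pi/12)/2.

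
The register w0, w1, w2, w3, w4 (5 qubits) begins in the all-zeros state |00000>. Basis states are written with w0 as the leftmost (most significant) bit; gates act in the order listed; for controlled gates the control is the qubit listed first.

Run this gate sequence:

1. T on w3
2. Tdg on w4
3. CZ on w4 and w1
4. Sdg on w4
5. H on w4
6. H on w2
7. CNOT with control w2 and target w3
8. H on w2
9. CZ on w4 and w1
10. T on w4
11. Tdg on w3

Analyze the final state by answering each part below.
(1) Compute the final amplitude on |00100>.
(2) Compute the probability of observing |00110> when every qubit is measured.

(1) The final state's coefficient on |00100> equals sqrt(2)/4.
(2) Outcome |00110> occurs with probability 1/8.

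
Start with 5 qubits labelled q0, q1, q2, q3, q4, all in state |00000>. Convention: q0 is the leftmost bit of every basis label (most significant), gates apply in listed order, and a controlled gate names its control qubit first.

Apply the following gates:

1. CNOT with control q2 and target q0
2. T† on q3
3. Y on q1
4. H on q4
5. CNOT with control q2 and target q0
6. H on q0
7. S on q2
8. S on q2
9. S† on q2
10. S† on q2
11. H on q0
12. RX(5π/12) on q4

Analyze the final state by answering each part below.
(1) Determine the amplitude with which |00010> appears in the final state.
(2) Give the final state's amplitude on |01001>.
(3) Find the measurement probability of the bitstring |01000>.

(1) |00010> carries amplitude 0 in the final state. Key observation: steps 6-11 multiply out to the identity, so the circuit reduces to the remaining gates.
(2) |01001> carries amplitude -sqrt(4 - 2*sqrt(2))/8 + sqrt(6*sqrt(2) + 12)/8 + I*sqrt(12 - 6*sqrt(2))/8 + I*sqrt(2*sqrt(2) + 4)/8 in the final state.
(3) Outcome |01000> occurs with probability 1/2.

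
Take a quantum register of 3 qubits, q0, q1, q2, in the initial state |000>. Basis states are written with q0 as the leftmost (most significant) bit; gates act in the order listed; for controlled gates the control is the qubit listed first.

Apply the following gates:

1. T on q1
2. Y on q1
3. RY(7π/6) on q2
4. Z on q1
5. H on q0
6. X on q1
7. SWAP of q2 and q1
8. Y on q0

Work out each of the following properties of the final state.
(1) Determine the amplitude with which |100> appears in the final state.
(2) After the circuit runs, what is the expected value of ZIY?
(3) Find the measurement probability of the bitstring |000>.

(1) The final state's coefficient on |100> equals 1/4 - sqrt(3)/4.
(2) In the final state, ZIY has expectation 0.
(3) The probability of measuring |000> is 1/4 - sqrt(3)/8.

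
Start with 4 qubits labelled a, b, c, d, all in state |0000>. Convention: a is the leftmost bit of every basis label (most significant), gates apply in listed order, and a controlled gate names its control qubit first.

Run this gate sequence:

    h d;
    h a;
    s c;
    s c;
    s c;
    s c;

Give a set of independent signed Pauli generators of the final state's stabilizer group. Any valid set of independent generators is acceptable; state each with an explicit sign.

The stabilizer group can be generated by +XIII, +IIIX, +IZII, +IIZI, among other valid generating sets.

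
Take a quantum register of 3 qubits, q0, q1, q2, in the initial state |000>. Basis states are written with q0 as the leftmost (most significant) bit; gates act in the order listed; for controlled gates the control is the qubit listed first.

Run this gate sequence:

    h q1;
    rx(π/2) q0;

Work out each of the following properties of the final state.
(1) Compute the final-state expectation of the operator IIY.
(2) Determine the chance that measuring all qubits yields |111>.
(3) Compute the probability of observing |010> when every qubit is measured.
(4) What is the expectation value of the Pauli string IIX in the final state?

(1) In the final state, IIY has expectation 0.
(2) Outcome |111> occurs with probability 0.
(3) The probability of measuring |010> is 1/4.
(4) The observable IIX averages to 0.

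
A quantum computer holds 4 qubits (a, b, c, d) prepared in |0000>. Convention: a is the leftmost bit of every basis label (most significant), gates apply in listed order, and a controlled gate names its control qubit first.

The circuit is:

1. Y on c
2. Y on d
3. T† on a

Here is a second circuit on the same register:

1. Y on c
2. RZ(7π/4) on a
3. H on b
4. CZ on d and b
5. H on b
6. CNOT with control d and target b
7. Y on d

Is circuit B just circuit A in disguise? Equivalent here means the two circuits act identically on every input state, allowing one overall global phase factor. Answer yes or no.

Yes: on every input state the two circuits agree up to one overall phase factor.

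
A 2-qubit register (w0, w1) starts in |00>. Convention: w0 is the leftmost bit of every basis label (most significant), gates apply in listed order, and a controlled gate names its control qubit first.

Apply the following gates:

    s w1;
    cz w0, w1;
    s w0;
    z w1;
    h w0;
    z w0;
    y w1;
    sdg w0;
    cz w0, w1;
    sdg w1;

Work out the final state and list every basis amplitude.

The resulting statevector has amplitude 0 on |00>, sqrt(2)/2 on |01>, 0 on |10>, -sqrt(2)*I/2 on |11>.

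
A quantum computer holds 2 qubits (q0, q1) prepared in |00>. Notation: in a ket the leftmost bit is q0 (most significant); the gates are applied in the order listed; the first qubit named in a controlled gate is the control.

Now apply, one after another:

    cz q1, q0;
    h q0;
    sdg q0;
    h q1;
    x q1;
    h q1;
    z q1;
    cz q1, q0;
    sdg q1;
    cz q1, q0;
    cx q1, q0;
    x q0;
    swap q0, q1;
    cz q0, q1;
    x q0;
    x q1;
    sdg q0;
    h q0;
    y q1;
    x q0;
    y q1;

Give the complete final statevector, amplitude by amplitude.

The resulting statevector has amplitude I/2 on |00>, 1/2 on |01>, -I/2 on |10>, -1/2 on |11>.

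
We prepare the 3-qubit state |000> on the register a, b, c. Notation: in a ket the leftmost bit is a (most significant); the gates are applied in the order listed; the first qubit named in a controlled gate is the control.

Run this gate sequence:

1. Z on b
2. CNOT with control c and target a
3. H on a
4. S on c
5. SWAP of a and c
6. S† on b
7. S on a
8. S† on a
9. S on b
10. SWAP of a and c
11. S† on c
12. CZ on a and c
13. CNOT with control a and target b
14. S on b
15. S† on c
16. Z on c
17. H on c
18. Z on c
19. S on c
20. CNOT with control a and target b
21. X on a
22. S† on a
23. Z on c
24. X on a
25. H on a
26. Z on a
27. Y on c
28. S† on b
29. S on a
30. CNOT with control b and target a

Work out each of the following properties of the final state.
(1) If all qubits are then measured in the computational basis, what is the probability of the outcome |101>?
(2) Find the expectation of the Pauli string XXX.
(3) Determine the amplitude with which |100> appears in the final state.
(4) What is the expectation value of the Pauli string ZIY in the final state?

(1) A full measurement returns |101> with probability 1/2. Key observation: gates 4-11 undo each other exactly, leaving only the rest of the circuit to track.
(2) In the final state, XXX has expectation 0.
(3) The final state's coefficient on |100> equals -sqrt(2)/2.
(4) The expectation value of ZIY is -1.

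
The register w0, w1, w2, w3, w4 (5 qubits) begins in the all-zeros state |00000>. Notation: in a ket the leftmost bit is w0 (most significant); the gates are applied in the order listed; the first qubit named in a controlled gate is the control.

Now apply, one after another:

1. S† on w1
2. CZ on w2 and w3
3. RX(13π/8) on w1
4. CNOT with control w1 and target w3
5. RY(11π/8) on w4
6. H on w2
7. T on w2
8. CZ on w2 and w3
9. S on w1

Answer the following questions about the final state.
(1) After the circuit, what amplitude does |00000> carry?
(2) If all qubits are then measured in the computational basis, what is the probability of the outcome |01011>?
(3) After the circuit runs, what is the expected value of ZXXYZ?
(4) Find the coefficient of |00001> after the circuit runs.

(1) The amplitude on |00000> is sqrt(2*sqrt(2) + 4)/8.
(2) A full measurement returns |01011> with probability sqrt(2)/32 + 1/16.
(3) The observable ZXXYZ averages to -I*exp(-I*pi/4)*sin(3*pi/16)*sin(5*pi/16)**2*cos(3*pi/16) - I*exp(I*pi/4)*sin(3*pi/16)*cos(3*pi/16)*cos(5*pi/16)**2 + I*exp(-I*pi/4)*sin(3*pi/16)*cos(3*pi/16)*cos(5*pi/16)**2 + I*exp(I*pi/4)*sin(3*pi/16)*sin(5*pi/16)**2*cos(3*pi/16).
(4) The final state's coefficient on |00001> equals sqrt(2)*(-2 - sqrt(2 - sqrt(2)))/8.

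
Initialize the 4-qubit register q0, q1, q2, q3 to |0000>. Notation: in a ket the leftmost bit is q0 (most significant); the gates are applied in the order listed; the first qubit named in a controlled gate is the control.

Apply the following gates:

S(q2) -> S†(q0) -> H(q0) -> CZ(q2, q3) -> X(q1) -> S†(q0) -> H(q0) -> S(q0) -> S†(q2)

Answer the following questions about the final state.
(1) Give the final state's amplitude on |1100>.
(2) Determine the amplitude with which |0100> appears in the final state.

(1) The amplitude on |1100> is -1/2 + I/2.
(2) The amplitude on |0100> is 1/2 - I/2.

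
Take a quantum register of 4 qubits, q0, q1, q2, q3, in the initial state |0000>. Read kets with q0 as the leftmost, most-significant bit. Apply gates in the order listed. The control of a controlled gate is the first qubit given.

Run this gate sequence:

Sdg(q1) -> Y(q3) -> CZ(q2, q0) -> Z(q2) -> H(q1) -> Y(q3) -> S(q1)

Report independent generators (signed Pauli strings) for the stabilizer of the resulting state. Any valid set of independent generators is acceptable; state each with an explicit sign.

The final state is stabilized by the group generated by +IYII, +ZIII, +IIZI, +IIIZ; other independent generating sets are equally valid.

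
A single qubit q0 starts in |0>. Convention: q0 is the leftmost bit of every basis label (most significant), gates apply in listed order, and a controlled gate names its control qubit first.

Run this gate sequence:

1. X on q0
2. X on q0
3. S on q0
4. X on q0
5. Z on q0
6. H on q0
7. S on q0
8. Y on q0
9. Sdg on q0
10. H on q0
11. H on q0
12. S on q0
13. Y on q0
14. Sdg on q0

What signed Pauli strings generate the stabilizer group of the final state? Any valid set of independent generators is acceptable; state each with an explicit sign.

The final state is stabilized by the group generated by -X; other independent generating sets are equally valid. Key observation: the block from step 7 through step 14 cancels to the identity and can be dropped.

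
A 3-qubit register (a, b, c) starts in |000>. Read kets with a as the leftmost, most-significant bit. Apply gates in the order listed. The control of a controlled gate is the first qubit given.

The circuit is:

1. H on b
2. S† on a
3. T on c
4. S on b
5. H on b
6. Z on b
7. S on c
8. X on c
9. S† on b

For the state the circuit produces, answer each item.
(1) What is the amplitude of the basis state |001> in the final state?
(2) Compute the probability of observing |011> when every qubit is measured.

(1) The final state's coefficient on |001> equals 1/2 + I/2.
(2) A full measurement returns |011> with probability 1/2.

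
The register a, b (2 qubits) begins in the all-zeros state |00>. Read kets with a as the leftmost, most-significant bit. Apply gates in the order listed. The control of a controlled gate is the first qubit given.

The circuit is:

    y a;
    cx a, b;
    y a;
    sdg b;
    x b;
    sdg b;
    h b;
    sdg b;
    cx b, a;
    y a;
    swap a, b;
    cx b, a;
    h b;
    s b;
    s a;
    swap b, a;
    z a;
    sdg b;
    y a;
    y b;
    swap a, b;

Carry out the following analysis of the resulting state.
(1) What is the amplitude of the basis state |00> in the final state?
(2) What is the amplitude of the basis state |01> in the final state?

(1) The final state's coefficient on |00> equals -1/2 - I/2.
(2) The final state's coefficient on |01> equals 1/2 + I/2.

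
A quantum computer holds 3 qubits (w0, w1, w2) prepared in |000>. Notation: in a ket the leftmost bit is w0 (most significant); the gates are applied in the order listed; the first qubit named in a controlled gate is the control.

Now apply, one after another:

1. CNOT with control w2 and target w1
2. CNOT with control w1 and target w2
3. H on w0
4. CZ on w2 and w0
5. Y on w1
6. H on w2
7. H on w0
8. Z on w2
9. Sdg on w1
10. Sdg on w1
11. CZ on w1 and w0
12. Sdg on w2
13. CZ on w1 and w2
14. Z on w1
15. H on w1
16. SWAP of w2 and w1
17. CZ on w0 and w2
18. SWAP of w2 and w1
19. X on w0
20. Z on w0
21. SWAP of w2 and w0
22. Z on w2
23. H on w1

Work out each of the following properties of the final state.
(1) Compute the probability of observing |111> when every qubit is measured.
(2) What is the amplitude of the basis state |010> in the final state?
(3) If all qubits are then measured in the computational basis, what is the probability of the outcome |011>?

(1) A full measurement returns |111> with probability 1/2.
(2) |010> carries amplitude 0 in the final state.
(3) A full measurement returns |011> with probability 1/2.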